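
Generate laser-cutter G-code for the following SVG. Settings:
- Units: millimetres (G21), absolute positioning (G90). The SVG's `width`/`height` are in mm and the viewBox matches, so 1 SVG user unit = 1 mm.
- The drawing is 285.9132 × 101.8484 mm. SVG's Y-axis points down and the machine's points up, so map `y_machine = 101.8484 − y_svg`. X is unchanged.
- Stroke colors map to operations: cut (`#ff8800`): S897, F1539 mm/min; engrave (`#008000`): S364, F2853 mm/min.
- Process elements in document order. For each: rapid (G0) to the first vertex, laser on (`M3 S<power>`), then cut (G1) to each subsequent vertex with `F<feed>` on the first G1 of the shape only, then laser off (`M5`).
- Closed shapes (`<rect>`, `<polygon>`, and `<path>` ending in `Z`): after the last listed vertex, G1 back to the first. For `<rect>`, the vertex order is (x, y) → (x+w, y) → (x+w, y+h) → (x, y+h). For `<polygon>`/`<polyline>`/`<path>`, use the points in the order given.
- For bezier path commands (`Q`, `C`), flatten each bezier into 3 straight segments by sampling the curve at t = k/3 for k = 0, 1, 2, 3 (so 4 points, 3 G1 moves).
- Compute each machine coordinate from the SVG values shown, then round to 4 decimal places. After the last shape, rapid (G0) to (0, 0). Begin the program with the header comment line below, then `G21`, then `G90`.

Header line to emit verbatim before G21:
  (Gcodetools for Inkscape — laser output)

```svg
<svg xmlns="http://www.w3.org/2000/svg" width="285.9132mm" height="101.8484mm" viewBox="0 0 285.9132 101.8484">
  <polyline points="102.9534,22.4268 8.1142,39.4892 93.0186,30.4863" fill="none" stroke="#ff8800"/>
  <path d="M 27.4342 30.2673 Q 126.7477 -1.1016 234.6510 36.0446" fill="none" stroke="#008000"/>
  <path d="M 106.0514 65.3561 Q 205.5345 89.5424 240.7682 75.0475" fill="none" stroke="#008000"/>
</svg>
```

Since the viewBox matches the mm dimensions, user units are millimetres directly. The only transform is the Y-flip y_m = 101.8484 − y_svg.

Shape 1 is a open polyline drawn with `<polyline>`. Its stroke #ff8800 means cut at S897, F1539. After flipping Y the toolpath is (102.9534,79.4216) → (8.1142,62.3592) → (93.0186,71.3621).

Shape 2 is a quadratic bezier drawn with `<path>`. Its stroke #008000 means engrave at S364, F2853. After flipping Y the toolpath is (27.4342,71.5811) → (94.5976,84.8809) → (163.6699,82.9551) → (234.6510,65.8038).

Shape 3 is a quadratic bezier drawn with `<path>`. Its stroke #008000 means engrave at S364, F2853. After flipping Y the toolpath is (106.0514,36.4923) → (165.2346,24.6660) → (210.1402,21.4355) → (240.7682,26.8009).

(Gcodetools for Inkscape — laser output)
G21
G90
G0 X102.9534 Y79.4216
M3 S897
G1 X8.1142 Y62.3592 F1539
G1 X93.0186 Y71.3621
M5
G0 X27.4342 Y71.5811
M3 S364
G1 X94.5976 Y84.8809 F2853
G1 X163.6699 Y82.9551
G1 X234.6510 Y65.8038
M5
G0 X106.0514 Y36.4923
M3 S364
G1 X165.2346 Y24.6660 F2853
G1 X210.1402 Y21.4355
G1 X240.7682 Y26.8009
M5
G0 X0.0000 Y0.0000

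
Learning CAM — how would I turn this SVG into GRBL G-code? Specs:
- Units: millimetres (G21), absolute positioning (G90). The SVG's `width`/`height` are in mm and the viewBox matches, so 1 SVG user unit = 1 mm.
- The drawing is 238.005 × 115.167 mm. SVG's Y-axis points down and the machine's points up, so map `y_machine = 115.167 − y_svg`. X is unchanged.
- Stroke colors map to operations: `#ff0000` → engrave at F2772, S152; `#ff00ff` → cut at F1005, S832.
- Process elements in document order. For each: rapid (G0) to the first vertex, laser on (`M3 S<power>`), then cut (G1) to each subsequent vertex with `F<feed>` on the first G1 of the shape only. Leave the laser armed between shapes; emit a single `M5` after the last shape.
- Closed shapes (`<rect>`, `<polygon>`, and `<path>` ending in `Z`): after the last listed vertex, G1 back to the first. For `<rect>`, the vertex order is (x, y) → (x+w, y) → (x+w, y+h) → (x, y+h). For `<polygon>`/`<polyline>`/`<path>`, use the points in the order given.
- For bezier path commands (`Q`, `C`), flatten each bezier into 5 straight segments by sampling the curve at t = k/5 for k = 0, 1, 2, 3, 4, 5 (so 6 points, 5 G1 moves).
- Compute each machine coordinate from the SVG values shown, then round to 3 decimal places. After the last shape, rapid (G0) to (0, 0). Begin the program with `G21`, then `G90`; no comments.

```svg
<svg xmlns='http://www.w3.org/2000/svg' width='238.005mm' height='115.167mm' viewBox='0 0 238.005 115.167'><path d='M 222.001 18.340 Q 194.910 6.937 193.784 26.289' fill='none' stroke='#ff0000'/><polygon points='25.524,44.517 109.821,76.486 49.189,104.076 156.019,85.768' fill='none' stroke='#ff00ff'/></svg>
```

G21
G90
G0 X222.001 Y96.827
M3 S152
G1 X212.203 Y100.158 F2772
G1 X204.483 Y101.029
G1 X198.839 Y99.439
G1 X195.273 Y95.389
G1 X193.784 Y88.878
G0 X25.524 Y70.650
M3 S832
G1 X109.821 Y38.681 F1005
G1 X49.189 Y11.091
G1 X156.019 Y29.399
G1 X25.524 Y70.650
M5
G0 X0.000 Y0.000

1 u = 1 mm; y_m = 115.167 − y.

[1] `<path>` quadratic bezier, #ff0000→engrave S152 F2772: (222.001,96.827) → (212.203,100.158) → (204.483,101.029) → (198.839,99.439) → (195.273,95.389) → (193.784,88.878)

[2] `<polygon>` closed polygon, #ff00ff→cut S832 F1005: (25.524,70.650) → (109.821,38.681) → (49.189,11.091) → (156.019,29.399) → (25.524,70.650) (closed)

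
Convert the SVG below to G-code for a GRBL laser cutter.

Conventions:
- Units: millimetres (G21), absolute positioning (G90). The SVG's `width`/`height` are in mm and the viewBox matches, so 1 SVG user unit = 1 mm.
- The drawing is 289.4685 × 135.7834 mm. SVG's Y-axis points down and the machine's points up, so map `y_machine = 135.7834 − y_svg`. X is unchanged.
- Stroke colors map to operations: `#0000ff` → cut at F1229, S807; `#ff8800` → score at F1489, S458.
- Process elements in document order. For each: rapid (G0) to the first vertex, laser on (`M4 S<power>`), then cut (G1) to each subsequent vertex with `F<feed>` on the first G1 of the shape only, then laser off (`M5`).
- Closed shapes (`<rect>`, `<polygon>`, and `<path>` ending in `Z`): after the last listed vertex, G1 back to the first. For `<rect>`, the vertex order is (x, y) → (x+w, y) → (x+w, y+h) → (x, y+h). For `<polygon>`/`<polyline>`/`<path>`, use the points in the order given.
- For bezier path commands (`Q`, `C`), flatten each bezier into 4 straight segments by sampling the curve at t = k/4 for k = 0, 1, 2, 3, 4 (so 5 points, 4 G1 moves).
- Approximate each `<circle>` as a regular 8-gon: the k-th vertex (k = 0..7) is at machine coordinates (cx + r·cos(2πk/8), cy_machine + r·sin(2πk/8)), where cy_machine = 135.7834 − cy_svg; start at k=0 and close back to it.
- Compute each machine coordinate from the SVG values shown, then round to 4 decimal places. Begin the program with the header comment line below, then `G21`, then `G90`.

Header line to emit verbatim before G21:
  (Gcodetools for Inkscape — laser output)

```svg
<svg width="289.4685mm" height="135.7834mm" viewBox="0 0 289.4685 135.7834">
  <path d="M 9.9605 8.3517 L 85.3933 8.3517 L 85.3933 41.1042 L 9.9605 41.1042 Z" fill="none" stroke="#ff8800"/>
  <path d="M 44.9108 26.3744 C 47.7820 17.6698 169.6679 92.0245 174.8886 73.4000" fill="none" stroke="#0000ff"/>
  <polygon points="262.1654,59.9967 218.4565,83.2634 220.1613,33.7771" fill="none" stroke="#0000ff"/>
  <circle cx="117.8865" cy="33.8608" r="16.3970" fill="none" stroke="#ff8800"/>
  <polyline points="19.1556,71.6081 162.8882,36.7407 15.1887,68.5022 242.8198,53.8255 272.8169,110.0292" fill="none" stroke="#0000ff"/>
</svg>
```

(Gcodetools for Inkscape — laser output)
G21
G90
G0 X9.9605 Y127.4317
M4 S458
G1 X85.3933 Y127.4317 F1489
G1 X85.3933 Y94.6792
G1 X9.9605 Y94.6792
G1 X9.9605 Y127.4317
M5
G0 X44.9108 Y109.4090
M4 S807
G1 X65.6970 Y103.1144 F1229
G1 X109.0186 Y82.1762
G1 X152.7808 Y63.0980
G1 X174.8886 Y62.3834
M5
G0 X262.1654 Y75.7867
M4 S807
G1 X218.4565 Y52.5200 F1229
G1 X220.1613 Y102.0063
G1 X262.1654 Y75.7867
M5
G0 X134.2835 Y101.9226
M4 S458
G1 X129.4809 Y113.5170 F1489
G1 X117.8865 Y118.3196
G1 X106.2921 Y113.5170
G1 X101.4895 Y101.9226
G1 X106.2921 Y90.3282
G1 X117.8865 Y85.5256
G1 X129.4809 Y90.3282
G1 X134.2835 Y101.9226
M5
G0 X19.1556 Y64.1753
M4 S807
G1 X162.8882 Y99.0427 F1229
G1 X15.1887 Y67.2812
G1 X242.8198 Y81.9579
G1 X272.8169 Y25.7542
M5

Since the viewBox matches the mm dimensions, user units are millimetres directly. The only transform is the Y-flip y_m = 135.7834 − y_svg.

Shape 1 is a rectangle drawn with `<path>`. Its stroke #ff8800 means score at S458, F1489. After flipping Y the toolpath is (9.9605,127.4317) → (85.3933,127.4317) → (85.3933,94.6792) → (9.9605,94.6792) → (9.9605,127.4317), returning to the start.

Shape 2 is a cubic bezier drawn with `<path>`. Its stroke #0000ff means cut at S807, F1229. After flipping Y the toolpath is (44.9108,109.4090) → (65.6970,103.1144) → (109.0186,82.1762) → (152.7808,63.0980) → (174.8886,62.3834).

Shape 3 is a regular polygon drawn with `<polygon>`. Its stroke #0000ff means cut at S807, F1229. After flipping Y the toolpath is (262.1654,75.7867) → (218.4565,52.5200) → (220.1613,102.0063) → (262.1654,75.7867), returning to the start.

Shape 4 is a circle drawn with `<circle>`. Its stroke #ff8800 means score at S458, F1489. After flipping Y the toolpath is (134.2835,101.9226) → (129.4809,113.5170) → (117.8865,118.3196) → (106.2921,113.5170) → (101.4895,101.9226) → (106.2921,90.3282) → (117.8865,85.5256) → (129.4809,90.3282) → (134.2835,101.9226), returning to the start.

Shape 5 is a open polyline drawn with `<polyline>`. Its stroke #0000ff means cut at S807, F1229. After flipping Y the toolpath is (19.1556,64.1753) → (162.8882,99.0427) → (15.1887,67.2812) → (242.8198,81.9579) → (272.8169,25.7542).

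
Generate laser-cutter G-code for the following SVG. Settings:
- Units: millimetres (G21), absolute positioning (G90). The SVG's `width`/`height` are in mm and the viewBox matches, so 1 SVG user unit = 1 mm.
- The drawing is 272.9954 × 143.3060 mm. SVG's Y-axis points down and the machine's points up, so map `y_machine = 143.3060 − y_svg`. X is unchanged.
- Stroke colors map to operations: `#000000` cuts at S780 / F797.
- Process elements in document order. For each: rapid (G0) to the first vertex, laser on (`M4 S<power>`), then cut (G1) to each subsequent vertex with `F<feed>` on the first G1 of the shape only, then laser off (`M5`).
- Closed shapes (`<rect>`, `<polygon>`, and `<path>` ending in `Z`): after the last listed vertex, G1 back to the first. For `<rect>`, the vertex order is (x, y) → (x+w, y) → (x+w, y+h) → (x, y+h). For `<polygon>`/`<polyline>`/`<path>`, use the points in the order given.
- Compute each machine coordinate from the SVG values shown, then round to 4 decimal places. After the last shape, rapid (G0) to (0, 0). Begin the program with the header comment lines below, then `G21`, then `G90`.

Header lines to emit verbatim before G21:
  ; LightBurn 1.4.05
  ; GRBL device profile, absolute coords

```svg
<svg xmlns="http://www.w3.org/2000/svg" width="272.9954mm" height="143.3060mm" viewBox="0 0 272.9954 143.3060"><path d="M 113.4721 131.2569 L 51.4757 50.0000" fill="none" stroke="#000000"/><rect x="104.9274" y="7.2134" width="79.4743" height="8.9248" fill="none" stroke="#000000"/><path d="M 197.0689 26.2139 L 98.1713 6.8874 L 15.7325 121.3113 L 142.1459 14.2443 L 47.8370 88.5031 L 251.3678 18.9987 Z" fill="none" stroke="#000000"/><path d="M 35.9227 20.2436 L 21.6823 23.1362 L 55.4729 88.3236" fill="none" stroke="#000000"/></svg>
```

1 u = 1 mm; y_m = 143.3060 − y.

[1] `<path>` line segment, #000000→cut S780 F797: (113.4721,12.0491) → (51.4757,93.3060)

[2] `<rect>` rectangle, #000000→cut S780 F797: (104.9274,136.0926) → (184.4017,136.0926) → (184.4017,127.1678) → (104.9274,127.1678) → (104.9274,136.0926) (closed)

[3] `<path>` closed polygon, #000000→cut S780 F797: (197.0689,117.0921) → (98.1713,136.4186) → (15.7325,21.9947) → (142.1459,129.0617) → (47.8370,54.8029) → (251.3678,124.3073) → (197.0689,117.0921) (closed)

[4] `<path>` open polyline, #000000→cut S780 F797: (35.9227,123.0624) → (21.6823,120.1698) → (55.4729,54.9824)

; LightBurn 1.4.05
; GRBL device profile, absolute coords
G21
G90
G0 X113.4721 Y12.0491
M4 S780
G1 X51.4757 Y93.3060 F797
M5
G0 X104.9274 Y136.0926
M4 S780
G1 X184.4017 Y136.0926 F797
G1 X184.4017 Y127.1678
G1 X104.9274 Y127.1678
G1 X104.9274 Y136.0926
M5
G0 X197.0689 Y117.0921
M4 S780
G1 X98.1713 Y136.4186 F797
G1 X15.7325 Y21.9947
G1 X142.1459 Y129.0617
G1 X47.8370 Y54.8029
G1 X251.3678 Y124.3073
G1 X197.0689 Y117.0921
M5
G0 X35.9227 Y123.0624
M4 S780
G1 X21.6823 Y120.1698 F797
G1 X55.4729 Y54.9824
M5
G0 X0.0000 Y0.0000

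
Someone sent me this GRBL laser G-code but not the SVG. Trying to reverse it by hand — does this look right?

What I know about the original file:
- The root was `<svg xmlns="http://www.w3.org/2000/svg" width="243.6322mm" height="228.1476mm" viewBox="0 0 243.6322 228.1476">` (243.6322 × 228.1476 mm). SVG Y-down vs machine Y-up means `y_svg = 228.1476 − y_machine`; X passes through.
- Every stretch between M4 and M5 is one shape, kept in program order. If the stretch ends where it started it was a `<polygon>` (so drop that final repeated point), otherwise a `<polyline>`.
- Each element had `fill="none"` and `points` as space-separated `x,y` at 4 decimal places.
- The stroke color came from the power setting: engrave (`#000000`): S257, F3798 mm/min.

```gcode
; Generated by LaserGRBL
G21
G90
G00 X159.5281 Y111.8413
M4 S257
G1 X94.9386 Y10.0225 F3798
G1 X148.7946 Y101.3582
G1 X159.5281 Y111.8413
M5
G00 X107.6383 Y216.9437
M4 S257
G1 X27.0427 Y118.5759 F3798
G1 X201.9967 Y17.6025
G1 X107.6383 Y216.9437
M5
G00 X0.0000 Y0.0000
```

Each laser-on run becomes one SVG element. Flip Y back into SVG space with y_svg = 228.1476 − y_machine. Every run uses S257, so all elements get stroke `#000000` (engrave).

Run 1: The run returns to its start, so emit a `<polygon>` with points (Y-flipped): 159.5281,116.3063 94.9386,218.1251 148.7946,126.7894.

Run 2: The run returns to its start, so emit a `<polygon>` with points (Y-flipped): 107.6383,11.2039 27.0427,109.5717 201.9967,210.5451.

<svg xmlns="http://www.w3.org/2000/svg" width="243.6322mm" height="228.1476mm" viewBox="0 0 243.6322 228.1476">
  <polygon points="159.5281,116.3063 94.9386,218.1251 148.7946,126.7894" fill="none" stroke="#000000"/>
  <polygon points="107.6383,11.2039 27.0427,109.5717 201.9967,210.5451" fill="none" stroke="#000000"/>
</svg>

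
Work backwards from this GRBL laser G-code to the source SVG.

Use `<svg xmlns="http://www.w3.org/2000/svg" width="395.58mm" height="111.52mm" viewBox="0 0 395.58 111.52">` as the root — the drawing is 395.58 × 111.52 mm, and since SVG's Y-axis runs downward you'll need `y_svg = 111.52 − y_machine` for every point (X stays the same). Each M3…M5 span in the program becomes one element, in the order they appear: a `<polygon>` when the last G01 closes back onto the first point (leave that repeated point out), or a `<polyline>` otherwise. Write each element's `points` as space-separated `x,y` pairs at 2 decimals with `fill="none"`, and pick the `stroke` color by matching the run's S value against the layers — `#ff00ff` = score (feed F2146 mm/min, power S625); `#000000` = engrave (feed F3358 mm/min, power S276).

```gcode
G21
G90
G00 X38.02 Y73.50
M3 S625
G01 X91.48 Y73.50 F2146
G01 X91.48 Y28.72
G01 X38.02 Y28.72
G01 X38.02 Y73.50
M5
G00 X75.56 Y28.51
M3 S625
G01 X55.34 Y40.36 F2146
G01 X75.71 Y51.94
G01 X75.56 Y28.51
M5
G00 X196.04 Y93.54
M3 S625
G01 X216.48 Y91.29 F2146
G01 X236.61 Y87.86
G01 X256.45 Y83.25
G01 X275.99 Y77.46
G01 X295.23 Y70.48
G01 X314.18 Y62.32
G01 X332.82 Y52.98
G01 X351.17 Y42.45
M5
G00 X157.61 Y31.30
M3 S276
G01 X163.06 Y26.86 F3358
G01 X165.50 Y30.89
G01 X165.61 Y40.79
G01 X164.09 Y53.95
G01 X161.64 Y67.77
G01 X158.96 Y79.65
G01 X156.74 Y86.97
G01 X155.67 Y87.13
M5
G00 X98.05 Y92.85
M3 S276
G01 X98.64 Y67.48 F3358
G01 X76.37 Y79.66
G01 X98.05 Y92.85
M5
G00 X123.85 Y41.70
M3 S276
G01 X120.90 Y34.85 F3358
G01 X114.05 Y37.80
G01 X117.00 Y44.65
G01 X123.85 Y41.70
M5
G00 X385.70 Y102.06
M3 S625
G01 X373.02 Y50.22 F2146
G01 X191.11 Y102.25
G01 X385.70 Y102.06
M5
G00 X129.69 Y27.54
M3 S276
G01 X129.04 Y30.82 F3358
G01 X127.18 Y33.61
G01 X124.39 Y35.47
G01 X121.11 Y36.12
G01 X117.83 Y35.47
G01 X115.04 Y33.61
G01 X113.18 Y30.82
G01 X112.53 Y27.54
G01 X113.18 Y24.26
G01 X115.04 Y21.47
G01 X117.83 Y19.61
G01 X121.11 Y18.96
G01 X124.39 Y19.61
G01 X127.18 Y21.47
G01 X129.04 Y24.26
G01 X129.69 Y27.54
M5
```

Machine Y-up, SVG Y-down with viewBox height 111.52, so y_svg = 111.52 − y_machine; X carries over.

Run 1: power S625 maps to stroke `#ff00ff` (score). The run returns to its start, so emit a `<polygon>` with points (Y-flipped): 38.02,38.02 91.48,38.02 91.48,82.80 38.02,82.80.

Run 2: the run's S625 means `#ff00ff` (score). The run returns to its start, so emit a `<polygon>` with points (Y-flipped): 75.56,83.01 55.34,71.16 75.71,59.58.

Run 3: the run's S625 means `#ff00ff` (score). The run is open, so emit a `<polyline>` with points (Y-flipped): 196.04,17.98 216.48,20.23 236.61,23.66 256.45,28.27 275.99,34.06 295.23,41.04 314.18,49.20 332.82,58.54 351.17,69.07.

Run 4: S276 ⇒ engrave layer `#000000`. The run is open, so emit a `<polyline>` with points (Y-flipped): 157.61,80.22 163.06,84.66 165.50,80.63 165.61,70.73 164.09,57.57 161.64,43.75 158.96,31.87 156.74,24.55 155.67,24.39.

Run 5: the run's S276 means `#000000` (engrave). The run returns to its start, so emit a `<polygon>` with points (Y-flipped): 98.05,18.67 98.64,44.04 76.37,31.86.

Run 6: S276 ⇒ engrave layer `#000000`. The run returns to its start, so emit a `<polygon>` with points (Y-flipped): 123.85,69.82 120.90,76.67 114.05,73.72 117.00,66.87.

Run 7: S625 ⇒ score layer `#ff00ff`. The run returns to its start, so emit a `<polygon>` with points (Y-flipped): 385.70,9.46 373.02,61.30 191.11,9.27.

Run 8: power S276 maps to stroke `#000000` (engrave). The run returns to its start, so emit a `<polygon>` with points (Y-flipped): 129.69,83.98 129.04,80.70 127.18,77.91 124.39,76.05 121.11,75.40 117.83,76.05 115.04,77.91 113.18,80.70 112.53,83.98 113.18,87.26 115.04,90.05 117.83,91.91 121.11,92.56 124.39,91.91 127.18,90.05 129.04,87.26.

<svg xmlns="http://www.w3.org/2000/svg" width="395.58mm" height="111.52mm" viewBox="0 0 395.58 111.52">
  <polygon points="38.02,38.02 91.48,38.02 91.48,82.80 38.02,82.80" fill="none" stroke="#ff00ff"/>
  <polygon points="75.56,83.01 55.34,71.16 75.71,59.58" fill="none" stroke="#ff00ff"/>
  <polyline points="196.04,17.98 216.48,20.23 236.61,23.66 256.45,28.27 275.99,34.06 295.23,41.04 314.18,49.20 332.82,58.54 351.17,69.07" fill="none" stroke="#ff00ff"/>
  <polyline points="157.61,80.22 163.06,84.66 165.50,80.63 165.61,70.73 164.09,57.57 161.64,43.75 158.96,31.87 156.74,24.55 155.67,24.39" fill="none" stroke="#000000"/>
  <polygon points="98.05,18.67 98.64,44.04 76.37,31.86" fill="none" stroke="#000000"/>
  <polygon points="123.85,69.82 120.90,76.67 114.05,73.72 117.00,66.87" fill="none" stroke="#000000"/>
  <polygon points="385.70,9.46 373.02,61.30 191.11,9.27" fill="none" stroke="#ff00ff"/>
  <polygon points="129.69,83.98 129.04,80.70 127.18,77.91 124.39,76.05 121.11,75.40 117.83,76.05 115.04,77.91 113.18,80.70 112.53,83.98 113.18,87.26 115.04,90.05 117.83,91.91 121.11,92.56 124.39,91.91 127.18,90.05 129.04,87.26" fill="none" stroke="#000000"/>
</svg>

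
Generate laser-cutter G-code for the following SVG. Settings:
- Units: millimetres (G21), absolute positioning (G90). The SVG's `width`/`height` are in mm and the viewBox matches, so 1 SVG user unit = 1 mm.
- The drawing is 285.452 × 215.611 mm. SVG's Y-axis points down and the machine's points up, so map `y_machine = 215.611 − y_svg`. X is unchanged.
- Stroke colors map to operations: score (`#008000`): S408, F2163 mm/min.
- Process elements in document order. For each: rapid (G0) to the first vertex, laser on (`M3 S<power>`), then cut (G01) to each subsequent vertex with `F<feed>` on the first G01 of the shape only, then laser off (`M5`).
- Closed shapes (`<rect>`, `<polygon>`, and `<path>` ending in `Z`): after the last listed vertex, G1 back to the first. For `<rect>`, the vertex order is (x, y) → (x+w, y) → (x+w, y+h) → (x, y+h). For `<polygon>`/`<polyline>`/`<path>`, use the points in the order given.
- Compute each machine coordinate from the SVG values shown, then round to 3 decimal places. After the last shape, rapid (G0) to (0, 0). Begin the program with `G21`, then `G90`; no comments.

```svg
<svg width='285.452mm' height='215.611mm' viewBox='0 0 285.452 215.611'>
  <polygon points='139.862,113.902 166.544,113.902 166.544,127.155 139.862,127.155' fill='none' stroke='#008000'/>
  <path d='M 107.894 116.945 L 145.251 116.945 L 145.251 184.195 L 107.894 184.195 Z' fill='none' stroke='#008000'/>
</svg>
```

G21
G90
G0 X139.862 Y101.709
M3 S408
G01 X166.544 Y101.709 F2163
G01 X166.544 Y88.456
G01 X139.862 Y88.456
G01 X139.862 Y101.709
M5
G0 X107.894 Y98.666
M3 S408
G01 X145.251 Y98.666 F2163
G01 X145.251 Y31.416
G01 X107.894 Y31.416
G01 X107.894 Y98.666
M5
G0 X0.000 Y0.000

Since the viewBox matches the mm dimensions, user units are millimetres directly. The only transform is the Y-flip y_m = 215.611 − y_svg.

Shape 1 is a rectangle drawn with `<polygon>`. Its stroke #008000 means score at S408, F2163. After flipping Y the toolpath is (139.862,101.709) → (166.544,101.709) → (166.544,88.456) → (139.862,88.456) → (139.862,101.709), returning to the start.

Shape 2 is a rectangle drawn with `<path>`. Its stroke #008000 means score at S408, F2163. After flipping Y the toolpath is (107.894,98.666) → (145.251,98.666) → (145.251,31.416) → (107.894,31.416) → (107.894,98.666), returning to the start.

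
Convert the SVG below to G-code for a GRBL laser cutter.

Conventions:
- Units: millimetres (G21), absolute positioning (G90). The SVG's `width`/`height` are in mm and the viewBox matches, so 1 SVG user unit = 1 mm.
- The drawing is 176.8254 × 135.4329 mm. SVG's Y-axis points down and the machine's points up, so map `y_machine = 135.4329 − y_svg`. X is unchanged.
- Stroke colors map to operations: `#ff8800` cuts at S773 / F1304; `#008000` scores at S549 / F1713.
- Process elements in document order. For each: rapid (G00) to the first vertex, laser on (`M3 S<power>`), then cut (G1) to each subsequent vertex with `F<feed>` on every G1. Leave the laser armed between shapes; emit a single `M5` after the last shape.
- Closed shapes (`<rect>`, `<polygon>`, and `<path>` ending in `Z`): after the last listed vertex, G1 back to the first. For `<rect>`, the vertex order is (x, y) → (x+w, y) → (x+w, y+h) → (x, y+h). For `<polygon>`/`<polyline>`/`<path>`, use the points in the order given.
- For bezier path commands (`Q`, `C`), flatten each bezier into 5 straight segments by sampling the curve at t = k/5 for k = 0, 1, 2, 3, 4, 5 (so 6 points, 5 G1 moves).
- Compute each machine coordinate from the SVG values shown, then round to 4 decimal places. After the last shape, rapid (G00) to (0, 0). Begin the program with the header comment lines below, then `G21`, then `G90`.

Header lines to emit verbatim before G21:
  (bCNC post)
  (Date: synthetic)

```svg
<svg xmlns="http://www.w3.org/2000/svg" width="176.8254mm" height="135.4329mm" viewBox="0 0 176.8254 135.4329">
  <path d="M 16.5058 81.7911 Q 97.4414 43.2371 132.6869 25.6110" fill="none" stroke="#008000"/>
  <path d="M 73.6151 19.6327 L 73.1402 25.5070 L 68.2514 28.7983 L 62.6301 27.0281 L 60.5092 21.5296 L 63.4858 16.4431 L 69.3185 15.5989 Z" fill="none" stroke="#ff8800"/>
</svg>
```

viewBox `0 0 176.8254 135.4329` with mm width/height → 1 unit = 1 mm. Flip: y_m = 135.4329 − y_svg.

**Shape 1** — `<path>` quadratic bezier, stroke `#008000` → score (S549, F1713). Control points (SVG): P0=(16.5058,81.7911), P1=(97.4414,43.2371), P2=(132.6869,25.6110); sampled at t=k/5. Machine vertices: (16.5058,53.6418) → (47.0524,68.2263) → (73.9439,81.1365) → (97.1801,92.3726) → (116.7611,101.9343) → (132.6869,109.8219). Open path.

**Shape 2** — `<path>` regular polygon, stroke `#ff8800` → cut (S773, F1304). Machine vertices: (73.6151,115.8002) → (73.1402,109.9259) → (68.2514,106.6346) → (62.6301,108.4048) → (60.5092,113.9033) → (63.4858,118.9898) → (69.3185,119.8340) → (73.6151,115.8002). Closed: final G1 returns to the first vertex.

(bCNC post)
(Date: synthetic)
G21
G90
G00 X16.5058 Y53.6418
M3 S549
G1 X47.0524 Y68.2263 F1713
G1 X73.9439 Y81.1365 F1713
G1 X97.1801 Y92.3726 F1713
G1 X116.7611 Y101.9343 F1713
G1 X132.6869 Y109.8219 F1713
G00 X73.6151 Y115.8002
M3 S773
G1 X73.1402 Y109.9259 F1304
G1 X68.2514 Y106.6346 F1304
G1 X62.6301 Y108.4048 F1304
G1 X60.5092 Y113.9033 F1304
G1 X63.4858 Y118.9898 F1304
G1 X69.3185 Y119.8340 F1304
G1 X73.6151 Y115.8002 F1304
M5
G00 X0.0000 Y0.0000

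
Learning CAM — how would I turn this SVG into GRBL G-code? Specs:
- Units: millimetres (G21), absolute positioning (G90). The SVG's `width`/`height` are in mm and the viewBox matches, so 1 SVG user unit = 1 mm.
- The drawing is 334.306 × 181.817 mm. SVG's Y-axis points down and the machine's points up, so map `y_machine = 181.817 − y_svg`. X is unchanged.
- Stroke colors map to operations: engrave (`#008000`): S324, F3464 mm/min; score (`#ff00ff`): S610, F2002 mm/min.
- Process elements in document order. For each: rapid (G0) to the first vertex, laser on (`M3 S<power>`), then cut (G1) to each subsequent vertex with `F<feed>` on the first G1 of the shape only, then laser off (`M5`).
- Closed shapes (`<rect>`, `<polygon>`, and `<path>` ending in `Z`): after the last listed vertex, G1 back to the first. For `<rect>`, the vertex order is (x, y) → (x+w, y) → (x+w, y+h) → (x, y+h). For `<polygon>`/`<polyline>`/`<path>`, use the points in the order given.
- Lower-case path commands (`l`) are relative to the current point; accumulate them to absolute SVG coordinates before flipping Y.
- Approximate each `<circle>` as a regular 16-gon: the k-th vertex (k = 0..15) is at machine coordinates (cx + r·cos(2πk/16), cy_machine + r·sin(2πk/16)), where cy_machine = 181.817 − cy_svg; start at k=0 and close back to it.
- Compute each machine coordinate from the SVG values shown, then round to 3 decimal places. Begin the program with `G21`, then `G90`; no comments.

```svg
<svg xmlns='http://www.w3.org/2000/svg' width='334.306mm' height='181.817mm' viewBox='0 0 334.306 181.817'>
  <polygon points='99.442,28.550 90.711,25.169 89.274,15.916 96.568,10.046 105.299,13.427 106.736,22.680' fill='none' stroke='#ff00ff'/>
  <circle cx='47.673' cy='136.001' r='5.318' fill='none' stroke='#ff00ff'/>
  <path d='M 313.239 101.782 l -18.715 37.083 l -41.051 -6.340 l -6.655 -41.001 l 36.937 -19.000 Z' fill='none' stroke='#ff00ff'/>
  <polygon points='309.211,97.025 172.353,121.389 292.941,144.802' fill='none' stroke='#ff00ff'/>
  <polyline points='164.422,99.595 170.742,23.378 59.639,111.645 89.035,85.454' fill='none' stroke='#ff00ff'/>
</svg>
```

G21
G90
G0 X99.442 Y153.267
M3 S610
G1 X90.711 Y156.648 F2002
G1 X89.274 Y165.901
G1 X96.568 Y171.771
G1 X105.299 Y168.390
G1 X106.736 Y159.137
G1 X99.442 Y153.267
M5
G0 X52.991 Y45.816
M3 S610
G1 X52.586 Y47.851 F2002
G1 X51.433 Y49.576
G1 X49.708 Y50.729
G1 X47.673 Y51.134
G1 X45.638 Y50.729
G1 X43.913 Y49.576
G1 X42.760 Y47.851
G1 X42.355 Y45.816
G1 X42.760 Y43.781
G1 X43.913 Y42.056
G1 X45.638 Y40.903
G1 X47.673 Y40.498
G1 X49.708 Y40.903
G1 X51.433 Y42.056
G1 X52.586 Y43.781
G1 X52.991 Y45.816
M5
G0 X313.239 Y80.035
M3 S610
G1 X294.524 Y42.952 F2002
G1 X253.473 Y49.292
G1 X246.818 Y90.293
G1 X283.755 Y109.293
G1 X313.239 Y80.035
M5
G0 X309.211 Y84.792
M3 S610
G1 X172.353 Y60.428 F2002
G1 X292.941 Y37.015
G1 X309.211 Y84.792
M5
G0 X164.422 Y82.222
M3 S610
G1 X170.742 Y158.439 F2002
G1 X59.639 Y70.172
G1 X89.035 Y96.363
M5

1 u = 1 mm; y_m = 181.817 − y.

[1] `<polygon>` regular polygon, #ff00ff→score S610 F2002: (99.442,153.267) → (90.711,156.648) → (89.274,165.901) → (96.568,171.771) → (105.299,168.390) → (106.736,159.137) → (99.442,153.267) (closed)

[2] `<circle>` circle, #ff00ff→score S610 F2002: (52.991,45.816) → (52.586,47.851) → (51.433,49.576) → (49.708,50.729) → (47.673,51.134) → (45.638,50.729) → (43.913,49.576) → (42.760,47.851) → (42.355,45.816) → (42.760,43.781) → (43.913,42.056) → (45.638,40.903) → (47.673,40.498) → (49.708,40.903) → (51.433,42.056) → (52.586,43.781) → (52.991,45.816) (closed)

[3] `<path>` regular polygon, #ff00ff→score S610 F2002: (313.239,80.035) → (294.524,42.952) → (253.473,49.292) → (246.818,90.293) → (283.755,109.293) → (313.239,80.035) (closed)

[4] `<polygon>` closed polygon, #ff00ff→score S610 F2002: (309.211,84.792) → (172.353,60.428) → (292.941,37.015) → (309.211,84.792) (closed)

[5] `<polyline>` open polyline, #ff00ff→score S610 F2002: (164.422,82.222) → (170.742,158.439) → (59.639,70.172) → (89.035,96.363)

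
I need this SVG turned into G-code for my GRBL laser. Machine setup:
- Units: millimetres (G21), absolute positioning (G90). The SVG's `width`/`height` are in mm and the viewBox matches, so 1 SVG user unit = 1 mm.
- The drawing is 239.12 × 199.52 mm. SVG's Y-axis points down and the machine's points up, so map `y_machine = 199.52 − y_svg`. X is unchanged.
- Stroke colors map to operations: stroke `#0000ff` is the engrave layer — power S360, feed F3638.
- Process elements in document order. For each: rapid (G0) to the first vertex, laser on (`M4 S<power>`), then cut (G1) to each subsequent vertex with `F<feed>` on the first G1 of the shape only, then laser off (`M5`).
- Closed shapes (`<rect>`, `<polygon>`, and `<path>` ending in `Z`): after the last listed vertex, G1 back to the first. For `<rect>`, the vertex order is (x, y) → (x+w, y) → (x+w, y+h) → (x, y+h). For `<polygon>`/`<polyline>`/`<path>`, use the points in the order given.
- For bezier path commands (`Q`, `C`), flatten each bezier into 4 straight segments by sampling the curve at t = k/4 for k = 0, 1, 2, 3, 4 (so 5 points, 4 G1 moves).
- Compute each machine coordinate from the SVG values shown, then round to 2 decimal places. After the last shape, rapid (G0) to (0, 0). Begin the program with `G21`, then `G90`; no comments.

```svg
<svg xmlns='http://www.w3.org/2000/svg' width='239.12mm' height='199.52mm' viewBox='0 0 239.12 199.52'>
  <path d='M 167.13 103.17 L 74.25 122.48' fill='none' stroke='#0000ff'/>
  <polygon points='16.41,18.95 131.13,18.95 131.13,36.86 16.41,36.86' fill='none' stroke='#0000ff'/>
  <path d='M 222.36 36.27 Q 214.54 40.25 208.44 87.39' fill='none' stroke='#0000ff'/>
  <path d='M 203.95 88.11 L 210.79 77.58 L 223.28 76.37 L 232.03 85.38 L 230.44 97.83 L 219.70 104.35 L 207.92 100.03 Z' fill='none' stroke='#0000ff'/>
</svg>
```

G21
G90
G0 X167.13 Y96.35
M4 S360
G1 X74.25 Y77.04 F3638
M5
G0 X16.41 Y180.57
M4 S360
G1 X131.13 Y180.57 F3638
G1 X131.13 Y162.66
G1 X16.41 Y162.66
G1 X16.41 Y180.57
M5
G0 X222.36 Y163.25
M4 S360
G1 X218.56 Y158.56 F3638
G1 X214.97 Y148.48
G1 X211.60 Y133.00
G1 X208.44 Y112.13
M5
G0 X203.95 Y111.41
M4 S360
G1 X210.79 Y121.94 F3638
G1 X223.28 Y123.15
G1 X232.03 Y114.14
G1 X230.44 Y101.69
G1 X219.70 Y95.17
G1 X207.92 Y99.49
G1 X203.95 Y111.41
M5
G0 X0.00 Y0.00

Since the viewBox matches the mm dimensions, user units are millimetres directly. The only transform is the Y-flip y_m = 199.52 − y_svg.

Shape 1 is a line segment drawn with `<path>`. Its stroke #0000ff means engrave at S360, F3638. After flipping Y the toolpath is (167.13,96.35) → (74.25,77.04).

Shape 2 is a rectangle drawn with `<polygon>`. Its stroke #0000ff means engrave at S360, F3638. After flipping Y the toolpath is (16.41,180.57) → (131.13,180.57) → (131.13,162.66) → (16.41,162.66) → (16.41,180.57), returning to the start.

Shape 3 is a quadratic bezier drawn with `<path>`. Its stroke #0000ff means engrave at S360, F3638. After flipping Y the toolpath is (222.36,163.25) → (218.56,158.56) → (214.97,148.48) → (211.60,133.00) → (208.44,112.13).

Shape 4 is a regular polygon drawn with `<path>`. Its stroke #0000ff means engrave at S360, F3638. After flipping Y the toolpath is (203.95,111.41) → (210.79,121.94) → (223.28,123.15) → (232.03,114.14) → (230.44,101.69) → (219.70,95.17) → (207.92,99.49) → (203.95,111.41), returning to the start.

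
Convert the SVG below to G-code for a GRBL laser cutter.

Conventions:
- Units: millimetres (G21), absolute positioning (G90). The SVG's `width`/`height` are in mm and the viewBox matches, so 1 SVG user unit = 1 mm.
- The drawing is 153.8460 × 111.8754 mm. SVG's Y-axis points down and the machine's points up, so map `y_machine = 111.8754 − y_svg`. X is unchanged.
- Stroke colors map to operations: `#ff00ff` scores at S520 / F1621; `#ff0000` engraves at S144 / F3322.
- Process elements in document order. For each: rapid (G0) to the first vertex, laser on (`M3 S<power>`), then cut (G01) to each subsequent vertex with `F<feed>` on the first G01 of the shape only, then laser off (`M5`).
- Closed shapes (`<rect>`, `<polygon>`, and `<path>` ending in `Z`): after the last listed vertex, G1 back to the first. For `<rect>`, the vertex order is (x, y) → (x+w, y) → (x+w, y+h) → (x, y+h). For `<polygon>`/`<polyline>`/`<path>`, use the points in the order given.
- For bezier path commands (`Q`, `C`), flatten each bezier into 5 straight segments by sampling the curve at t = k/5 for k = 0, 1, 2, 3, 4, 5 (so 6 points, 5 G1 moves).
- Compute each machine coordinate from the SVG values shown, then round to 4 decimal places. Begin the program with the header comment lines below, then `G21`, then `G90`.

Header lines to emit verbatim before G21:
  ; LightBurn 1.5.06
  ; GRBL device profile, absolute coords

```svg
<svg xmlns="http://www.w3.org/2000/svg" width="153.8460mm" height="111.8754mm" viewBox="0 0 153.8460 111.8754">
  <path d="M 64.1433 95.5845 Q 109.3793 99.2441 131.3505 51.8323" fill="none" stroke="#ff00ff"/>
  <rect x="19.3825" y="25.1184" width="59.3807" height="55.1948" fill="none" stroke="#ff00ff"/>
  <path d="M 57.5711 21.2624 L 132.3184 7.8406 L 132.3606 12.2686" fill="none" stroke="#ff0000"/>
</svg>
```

; LightBurn 1.5.06
; GRBL device profile, absolute coords
G21
G90
G0 X64.1433 Y16.2909
M3 S520
G01 X81.3071 Y16.8699 F1621
G01 X96.6097 Y21.5346
G01 X110.0512 Y30.2851
G01 X121.6314 Y43.1212
G01 X131.3505 Y60.0431
M5
G0 X19.3825 Y86.7570
M3 S520
G01 X78.7632 Y86.7570 F1621
G01 X78.7632 Y31.5622
G01 X19.3825 Y31.5622
G01 X19.3825 Y86.7570
M5
G0 X57.5711 Y90.6130
M3 S144
G01 X132.3184 Y104.0348 F3322
G01 X132.3606 Y99.6068
M5

viewBox `0 0 153.8460 111.8754` with mm width/height → 1 unit = 1 mm. Flip: y_m = 111.8754 − y_svg.

**Shape 1** — `<path>` quadratic bezier, stroke `#ff00ff` → score (S520, F1621). Control points (SVG): P0=(64.1433,95.5845), P1=(109.3793,99.2441), P2=(131.3505,51.8323); sampled at t=k/5. Machine vertices: (64.1433,16.2909) → (81.3071,16.8699) → (96.6097,21.5346) → (110.0512,30.2851) → (121.6314,43.1212) → (131.3505,60.0431). Open path.

**Shape 2** — `<rect>` rectangle, stroke `#ff00ff` → score (S520, F1621). Machine vertices: (19.3825,86.7570) → (78.7632,86.7570) → (78.7632,31.5622) → (19.3825,31.5622) → (19.3825,86.7570). Closed: final G1 returns to the first vertex.

**Shape 3** — `<path>` open polyline, stroke `#ff0000` → engrave (S144, F3322). Machine vertices: (57.5711,90.6130) → (132.3184,104.0348) → (132.3606,99.6068). Open path.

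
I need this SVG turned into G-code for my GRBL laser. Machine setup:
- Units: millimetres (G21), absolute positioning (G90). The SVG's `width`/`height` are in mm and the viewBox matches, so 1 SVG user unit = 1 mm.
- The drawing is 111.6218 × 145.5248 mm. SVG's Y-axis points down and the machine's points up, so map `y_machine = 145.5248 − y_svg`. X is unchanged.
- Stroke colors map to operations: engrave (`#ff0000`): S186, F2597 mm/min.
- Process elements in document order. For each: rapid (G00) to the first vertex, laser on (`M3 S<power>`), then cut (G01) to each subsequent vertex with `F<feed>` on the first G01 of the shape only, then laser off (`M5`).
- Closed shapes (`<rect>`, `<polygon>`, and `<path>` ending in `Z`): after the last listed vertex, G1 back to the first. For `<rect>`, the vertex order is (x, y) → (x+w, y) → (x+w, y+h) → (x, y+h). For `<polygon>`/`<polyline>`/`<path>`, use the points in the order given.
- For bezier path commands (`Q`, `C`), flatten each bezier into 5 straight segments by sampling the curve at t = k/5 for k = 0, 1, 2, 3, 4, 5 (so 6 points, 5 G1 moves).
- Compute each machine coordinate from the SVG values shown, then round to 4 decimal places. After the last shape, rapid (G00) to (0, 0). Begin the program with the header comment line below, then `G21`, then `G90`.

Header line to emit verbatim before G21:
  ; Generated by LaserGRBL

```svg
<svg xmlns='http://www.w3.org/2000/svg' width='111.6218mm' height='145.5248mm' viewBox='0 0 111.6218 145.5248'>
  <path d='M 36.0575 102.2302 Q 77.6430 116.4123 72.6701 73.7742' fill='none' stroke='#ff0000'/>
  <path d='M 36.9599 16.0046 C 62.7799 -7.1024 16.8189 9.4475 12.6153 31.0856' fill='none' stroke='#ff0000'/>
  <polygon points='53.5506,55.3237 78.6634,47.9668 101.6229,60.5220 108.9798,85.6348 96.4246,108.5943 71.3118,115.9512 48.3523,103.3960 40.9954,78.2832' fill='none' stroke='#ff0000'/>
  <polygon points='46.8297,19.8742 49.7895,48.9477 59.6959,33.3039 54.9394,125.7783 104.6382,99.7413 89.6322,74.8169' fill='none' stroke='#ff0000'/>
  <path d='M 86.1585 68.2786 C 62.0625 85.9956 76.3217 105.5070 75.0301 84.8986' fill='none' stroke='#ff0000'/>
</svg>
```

; Generated by LaserGRBL
G21
G90
G00 X36.0575 Y43.2946
M3 S186
G01 X50.8294 Y39.8946 F2597
G01 X61.8766 Y41.0402
G01 X69.1991 Y46.7314
G01 X72.7969 Y56.9682
G01 X72.6701 Y71.7506
M5
G00 X36.9599 Y129.5202
M3 S186
G01 X44.7465 Y138.9021 F2597
G01 X40.7555 Y140.4257
G01 X30.4367 Y135.7502
G01 X19.2400 Y126.5349
G01 X12.6153 Y114.4392
M5
G00 X53.5506 Y90.2011
M3 S186
G01 X78.6634 Y97.5580 F2597
G01 X101.6229 Y85.0028
G01 X108.9798 Y59.8900
G01 X96.4246 Y36.9305
G01 X71.3118 Y29.5736
G01 X48.3523 Y42.1288
G01 X40.9954 Y67.2416
G01 X53.5506 Y90.2011
M5
G00 X46.8297 Y125.6506
M3 S186
G01 X49.7895 Y96.5771 F2597
G01 X59.6959 Y112.2209
G01 X54.9394 Y19.7465
G01 X104.6382 Y45.7835
G01 X89.6322 Y70.7079
G01 X46.8297 Y125.6506
M5
G00 X86.1585 Y77.2462
M3 S186
G01 X75.8723 Y66.7360 F2597
G01 X72.2038 Y57.8070
G01 X72.5656 Y52.4711
G01 X74.3702 Y52.7402
G01 X75.0301 Y60.6262
M5
G00 X0.0000 Y0.0000

Since the viewBox matches the mm dimensions, user units are millimetres directly. The only transform is the Y-flip y_m = 145.5248 − y_svg.

Shape 1 is a quadratic bezier drawn with `<path>`. Its stroke #ff0000 means engrave at S186, F2597. After flipping Y the toolpath is (36.0575,43.2946) → (50.8294,39.8946) → (61.8766,41.0402) → (69.1991,46.7314) → (72.7969,56.9682) → (72.6701,71.7506).

Shape 2 is a cubic bezier drawn with `<path>`. Its stroke #ff0000 means engrave at S186, F2597. After flipping Y the toolpath is (36.9599,129.5202) → (44.7465,138.9021) → (40.7555,140.4257) → (30.4367,135.7502) → (19.2400,126.5349) → (12.6153,114.4392).

Shape 3 is a regular polygon drawn with `<polygon>`. Its stroke #ff0000 means engrave at S186, F2597. After flipping Y the toolpath is (53.5506,90.2011) → (78.6634,97.5580) → (101.6229,85.0028) → (108.9798,59.8900) → (96.4246,36.9305) → (71.3118,29.5736) → (48.3523,42.1288) → (40.9954,67.2416) → (53.5506,90.2011), returning to the start.

Shape 4 is a closed polygon drawn with `<polygon>`. Its stroke #ff0000 means engrave at S186, F2597. After flipping Y the toolpath is (46.8297,125.6506) → (49.7895,96.5771) → (59.6959,112.2209) → (54.9394,19.7465) → (104.6382,45.7835) → (89.6322,70.7079) → (46.8297,125.6506), returning to the start.

Shape 5 is a cubic bezier drawn with `<path>`. Its stroke #ff0000 means engrave at S186, F2597. After flipping Y the toolpath is (86.1585,77.2462) → (75.8723,66.7360) → (72.2038,57.8070) → (72.5656,52.4711) → (74.3702,52.7402) → (75.0301,60.6262).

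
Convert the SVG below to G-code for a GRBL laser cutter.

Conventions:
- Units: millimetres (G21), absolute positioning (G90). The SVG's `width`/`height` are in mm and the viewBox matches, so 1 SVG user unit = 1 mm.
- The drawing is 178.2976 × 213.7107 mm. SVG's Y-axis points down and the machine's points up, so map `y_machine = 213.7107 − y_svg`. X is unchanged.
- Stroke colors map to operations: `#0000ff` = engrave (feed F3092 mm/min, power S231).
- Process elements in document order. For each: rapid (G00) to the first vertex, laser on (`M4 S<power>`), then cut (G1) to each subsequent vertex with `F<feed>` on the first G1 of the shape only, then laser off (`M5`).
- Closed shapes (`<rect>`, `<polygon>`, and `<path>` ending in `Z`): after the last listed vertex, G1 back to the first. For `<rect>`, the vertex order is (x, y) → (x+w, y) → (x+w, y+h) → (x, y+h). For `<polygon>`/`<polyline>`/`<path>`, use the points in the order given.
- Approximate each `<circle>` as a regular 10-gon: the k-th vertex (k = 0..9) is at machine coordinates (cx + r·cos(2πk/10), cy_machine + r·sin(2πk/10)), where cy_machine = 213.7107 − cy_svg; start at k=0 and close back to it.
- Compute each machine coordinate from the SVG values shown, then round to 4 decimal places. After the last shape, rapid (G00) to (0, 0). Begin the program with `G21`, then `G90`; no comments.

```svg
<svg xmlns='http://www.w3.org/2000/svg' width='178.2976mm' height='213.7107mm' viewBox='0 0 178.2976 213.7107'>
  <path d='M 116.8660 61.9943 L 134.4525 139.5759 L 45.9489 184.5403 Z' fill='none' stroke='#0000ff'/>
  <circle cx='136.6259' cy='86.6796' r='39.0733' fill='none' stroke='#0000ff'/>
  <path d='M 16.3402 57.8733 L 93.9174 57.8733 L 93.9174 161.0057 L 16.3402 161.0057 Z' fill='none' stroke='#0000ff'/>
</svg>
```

viewBox `0 0 178.2976 213.7107` with mm width/height → 1 unit = 1 mm. Flip: y_m = 213.7107 − y_svg.

**Shape 1** — `<path>` closed polygon, stroke `#0000ff` → engrave (S231, F3092). Machine vertices: (116.8660,151.7164) → (134.4525,74.1348) → (45.9489,29.1704) → (116.8660,151.7164). Closed: final G1 returns to the first vertex.

**Shape 2** — `<circle>` circle, stroke `#0000ff` → engrave (S231, F3092). Machine vertices: (175.6992,127.0311) → (168.2369,149.9978) → (148.7002,164.1920) → (124.5516,164.1920) → (105.0149,149.9978) → (97.5526,127.0311) → (105.0149,104.0644) → (124.5516,89.8702) → (148.7002,89.8702) → (168.2369,104.0644) → (175.6992,127.0311). Closed: final G1 returns to the first vertex.

**Shape 3** — `<path>` rectangle, stroke `#0000ff` → engrave (S231, F3092). Machine vertices: (16.3402,155.8374) → (93.9174,155.8374) → (93.9174,52.7050) → (16.3402,52.7050) → (16.3402,155.8374). Closed: final G1 returns to the first vertex.

G21
G90
G00 X116.8660 Y151.7164
M4 S231
G1 X134.4525 Y74.1348 F3092
G1 X45.9489 Y29.1704
G1 X116.8660 Y151.7164
M5
G00 X175.6992 Y127.0311
M4 S231
G1 X168.2369 Y149.9978 F3092
G1 X148.7002 Y164.1920
G1 X124.5516 Y164.1920
G1 X105.0149 Y149.9978
G1 X97.5526 Y127.0311
G1 X105.0149 Y104.0644
G1 X124.5516 Y89.8702
G1 X148.7002 Y89.8702
G1 X168.2369 Y104.0644
G1 X175.6992 Y127.0311
M5
G00 X16.3402 Y155.8374
M4 S231
G1 X93.9174 Y155.8374 F3092
G1 X93.9174 Y52.7050
G1 X16.3402 Y52.7050
G1 X16.3402 Y155.8374
M5
G00 X0.0000 Y0.0000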